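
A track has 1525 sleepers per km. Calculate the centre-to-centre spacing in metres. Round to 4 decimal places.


Spacing = 1000 m / number of sleepers
Spacing = 1000 / 1525
Spacing = 0.6557 m

0.6557


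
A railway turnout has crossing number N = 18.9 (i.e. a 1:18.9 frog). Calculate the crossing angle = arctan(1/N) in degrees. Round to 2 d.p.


1/N = 1/18.9 = 0.05291
angle = arctan(0.05291) = 0.052861 rad
angle = 0.052861 * 180/pi = 3.03 degrees

3.03


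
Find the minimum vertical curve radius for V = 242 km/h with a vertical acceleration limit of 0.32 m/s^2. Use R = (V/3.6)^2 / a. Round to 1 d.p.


Convert speed: V = 242 / 3.6 = 67.2222 m/s
V^2 = 4518.8272 m^2/s^2
R_v = 4518.8272 / 0.32
R_v = 14121.3 m

14121.3


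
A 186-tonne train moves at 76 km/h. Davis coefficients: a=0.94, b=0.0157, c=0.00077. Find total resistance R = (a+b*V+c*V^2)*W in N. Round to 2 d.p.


b*V = 0.0157 * 76 = 1.1932
c*V^2 = 0.00077 * 5776 = 4.44752
R_per_t = 0.94 + 1.1932 + 4.44752 = 6.58072 N/t
R_total = 6.58072 * 186 = 1224.01 N

1224.01


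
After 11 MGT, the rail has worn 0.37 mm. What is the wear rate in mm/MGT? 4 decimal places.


Wear rate = total wear / cumulative tonnage
Rate = 0.37 / 11
Rate = 0.0336 mm/MGT

0.0336


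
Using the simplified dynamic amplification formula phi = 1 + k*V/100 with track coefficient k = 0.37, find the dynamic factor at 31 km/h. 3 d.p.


phi = 1 + k * V / 100
phi = 1 + 0.37 * 31 / 100
phi = 1 + 0.1147
phi = 1.115

1.115


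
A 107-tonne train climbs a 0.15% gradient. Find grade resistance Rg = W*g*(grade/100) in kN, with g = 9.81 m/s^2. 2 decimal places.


Rg = W * 9.81 * grade / 100
Rg = 107 * 9.81 * 0.15 / 100
Rg = 1049.67 * 0.0015
Rg = 1.57 kN

1.57


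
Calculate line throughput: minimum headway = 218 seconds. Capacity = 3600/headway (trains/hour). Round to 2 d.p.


Capacity = 3600 / headway
Capacity = 3600 / 218
Capacity = 16.51 trains/hour

16.51


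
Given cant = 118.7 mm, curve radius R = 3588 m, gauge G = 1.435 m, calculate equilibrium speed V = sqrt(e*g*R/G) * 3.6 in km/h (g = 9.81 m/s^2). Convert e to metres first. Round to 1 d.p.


Convert cant: e = 118.7 mm = 0.1187 m
V_ms = sqrt(0.1187 * 9.81 * 3588 / 1.435)
V_ms = sqrt(2911.523231) = 53.9585 m/s
V = 53.9585 * 3.6 = 194.3 km/h

194.3


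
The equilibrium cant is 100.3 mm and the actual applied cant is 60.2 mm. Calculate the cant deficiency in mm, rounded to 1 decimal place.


Cant deficiency = equilibrium cant - actual cant
CD = 100.3 - 60.2
CD = 40.1 mm

40.1


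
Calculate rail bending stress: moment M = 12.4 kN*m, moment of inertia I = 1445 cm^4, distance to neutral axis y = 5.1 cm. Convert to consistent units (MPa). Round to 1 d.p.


Convert units:
M = 12.4 kN*m = 12400000 N*mm
y = 5.1 cm = 51 mm
I = 1445 cm^4 = 14450000 mm^4
sigma = 12400000 * 51 / 14450000
sigma = 43.8 MPa

43.8


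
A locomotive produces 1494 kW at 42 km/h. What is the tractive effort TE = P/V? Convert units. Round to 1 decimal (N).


Convert: P = 1494 kW = 1494000 W
V = 42 / 3.6 = 11.6667 m/s
TE = 1494000 / 11.6667
TE = 128057.1 N

128057.1


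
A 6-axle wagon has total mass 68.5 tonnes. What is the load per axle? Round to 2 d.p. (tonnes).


Load per axle = total weight / number of axles
Load = 68.5 / 6
Load = 11.42 tonnes

11.42


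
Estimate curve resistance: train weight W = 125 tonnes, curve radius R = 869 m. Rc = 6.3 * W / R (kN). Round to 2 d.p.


Rc = 6.3 * W / R
Rc = 6.3 * 125 / 869
Rc = 787.5 / 869
Rc = 0.91 kN

0.91


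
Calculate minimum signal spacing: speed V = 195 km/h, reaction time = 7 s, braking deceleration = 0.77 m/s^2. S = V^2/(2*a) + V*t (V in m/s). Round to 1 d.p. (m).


V = 195 / 3.6 = 54.1667 m/s
Braking distance = 54.1667^2 / (2*0.77) = 1905.2128 m
Sighting distance = 54.1667 * 7 = 379.1667 m
S = 1905.2128 + 379.1667 = 2284.4 m

2284.4


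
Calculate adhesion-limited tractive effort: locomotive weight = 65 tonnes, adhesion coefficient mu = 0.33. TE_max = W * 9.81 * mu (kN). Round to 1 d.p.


TE_max = W * g * mu
TE_max = 65 * 9.81 * 0.33
TE_max = 637.65 * 0.33
TE_max = 210.4 kN

210.4


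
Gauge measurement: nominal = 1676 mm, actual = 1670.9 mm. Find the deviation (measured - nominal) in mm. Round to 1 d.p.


Deviation = measured - nominal
Deviation = 1670.9 - 1676
Deviation = -5.1 mm

-5.1


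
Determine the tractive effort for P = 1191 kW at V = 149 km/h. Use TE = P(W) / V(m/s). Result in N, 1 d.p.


Convert: P = 1191 kW = 1191000 W
V = 149 / 3.6 = 41.3889 m/s
TE = 1191000 / 41.3889
TE = 28775.8 N

28775.8


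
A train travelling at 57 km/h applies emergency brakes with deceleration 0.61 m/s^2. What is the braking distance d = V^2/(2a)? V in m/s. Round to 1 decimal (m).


Convert speed: V = 57 / 3.6 = 15.8333 m/s
V^2 = 250.6944
d = 250.6944 / (2 * 0.61)
d = 250.6944 / 1.22
d = 205.5 m

205.5


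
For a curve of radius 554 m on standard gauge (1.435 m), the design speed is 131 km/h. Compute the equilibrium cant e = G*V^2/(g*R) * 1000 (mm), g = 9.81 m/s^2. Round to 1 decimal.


Convert speed: V = 131 / 3.6 = 36.3889 m/s
Apply formula: e = 1.435 * 36.3889^2 / (9.81 * 554)
e = 1.435 * 1324.1512 / 5434.74
e = 0.349632 m = 349.6 mm

349.6


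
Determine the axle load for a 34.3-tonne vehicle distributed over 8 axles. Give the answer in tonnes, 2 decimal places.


Load per axle = total weight / number of axles
Load = 34.3 / 8
Load = 4.29 tonnes

4.29


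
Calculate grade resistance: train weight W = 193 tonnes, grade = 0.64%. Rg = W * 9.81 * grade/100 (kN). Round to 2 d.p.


Rg = W * 9.81 * grade / 100
Rg = 193 * 9.81 * 0.64 / 100
Rg = 1893.33 * 0.0064
Rg = 12.12 kN

12.12


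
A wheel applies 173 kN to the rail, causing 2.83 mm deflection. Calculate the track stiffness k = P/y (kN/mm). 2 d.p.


Track stiffness k = P / y
k = 173 / 2.83
k = 61.13 kN/mm

61.13


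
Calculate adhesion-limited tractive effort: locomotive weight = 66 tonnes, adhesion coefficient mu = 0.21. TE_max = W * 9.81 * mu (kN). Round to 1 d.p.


TE_max = W * g * mu
TE_max = 66 * 9.81 * 0.21
TE_max = 647.46 * 0.21
TE_max = 136.0 kN

136.0


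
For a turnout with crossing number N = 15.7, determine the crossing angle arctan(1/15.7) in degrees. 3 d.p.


1/N = 1/15.7 = 0.063694
angle = arctan(0.063694) = 0.063608 rad
angle = 0.063608 * 180/pi = 3.644 degrees

3.644


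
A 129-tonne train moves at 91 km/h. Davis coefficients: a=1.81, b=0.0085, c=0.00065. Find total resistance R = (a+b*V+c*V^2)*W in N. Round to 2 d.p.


b*V = 0.0085 * 91 = 0.7735
c*V^2 = 0.00065 * 8281 = 5.38265
R_per_t = 1.81 + 0.7735 + 5.38265 = 7.96615 N/t
R_total = 7.96615 * 129 = 1027.63 N

1027.63


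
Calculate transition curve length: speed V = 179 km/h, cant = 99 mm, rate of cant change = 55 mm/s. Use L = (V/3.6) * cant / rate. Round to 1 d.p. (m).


Convert speed: V = 179 / 3.6 = 49.7222 m/s
L = 49.7222 * 99 / 55
L = 4922.5 / 55
L = 89.5 m

89.5


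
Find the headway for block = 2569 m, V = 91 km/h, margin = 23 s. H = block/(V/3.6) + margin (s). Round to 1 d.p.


V = 91 / 3.6 = 25.2778 m/s
Block traversal time = 2569 / 25.2778 = 101.6308 s
Headway = 101.6308 + 23
Headway = 124.6 s

124.6


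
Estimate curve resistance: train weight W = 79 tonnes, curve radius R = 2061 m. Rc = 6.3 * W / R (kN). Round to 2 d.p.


Rc = 6.3 * W / R
Rc = 6.3 * 79 / 2061
Rc = 497.7 / 2061
Rc = 0.24 kN

0.24


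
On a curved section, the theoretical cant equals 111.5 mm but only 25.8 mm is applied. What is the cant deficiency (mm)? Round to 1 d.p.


Cant deficiency = equilibrium cant - actual cant
CD = 111.5 - 25.8
CD = 85.7 mm

85.7


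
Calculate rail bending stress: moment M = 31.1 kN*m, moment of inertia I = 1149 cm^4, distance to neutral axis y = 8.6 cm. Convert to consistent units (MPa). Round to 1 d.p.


Convert units:
M = 31.1 kN*m = 31100000 N*mm
y = 8.6 cm = 86 mm
I = 1149 cm^4 = 11490000 mm^4
sigma = 31100000 * 86 / 11490000
sigma = 232.8 MPa

232.8


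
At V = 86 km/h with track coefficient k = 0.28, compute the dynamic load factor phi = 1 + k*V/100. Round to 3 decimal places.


phi = 1 + k * V / 100
phi = 1 + 0.28 * 86 / 100
phi = 1 + 0.2408
phi = 1.241

1.241


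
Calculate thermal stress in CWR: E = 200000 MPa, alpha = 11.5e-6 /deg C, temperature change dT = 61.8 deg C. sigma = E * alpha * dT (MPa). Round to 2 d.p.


sigma = E * alpha * dT
sigma = 200000 * 11.5e-6 * 61.8
sigma = 2.3 * 61.8
sigma = 142.14 MPa

142.14


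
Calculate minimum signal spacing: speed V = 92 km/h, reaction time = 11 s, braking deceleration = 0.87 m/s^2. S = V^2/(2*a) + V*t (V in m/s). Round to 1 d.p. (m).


V = 92 / 3.6 = 25.5556 m/s
Braking distance = 25.5556^2 / (2*0.87) = 375.337 m
Sighting distance = 25.5556 * 11 = 281.1111 m
S = 375.337 + 281.1111 = 656.4 m

656.4


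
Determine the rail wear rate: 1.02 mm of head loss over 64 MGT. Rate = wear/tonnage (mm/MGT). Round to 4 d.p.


Wear rate = total wear / cumulative tonnage
Rate = 1.02 / 64
Rate = 0.0159 mm/MGT

0.0159


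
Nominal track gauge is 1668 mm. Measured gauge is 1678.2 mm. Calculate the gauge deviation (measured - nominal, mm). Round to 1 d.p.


Deviation = measured - nominal
Deviation = 1678.2 - 1668
Deviation = 10.2 mm

10.2


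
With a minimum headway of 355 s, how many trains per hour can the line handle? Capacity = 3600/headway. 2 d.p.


Capacity = 3600 / headway
Capacity = 3600 / 355
Capacity = 10.14 trains/hour

10.14


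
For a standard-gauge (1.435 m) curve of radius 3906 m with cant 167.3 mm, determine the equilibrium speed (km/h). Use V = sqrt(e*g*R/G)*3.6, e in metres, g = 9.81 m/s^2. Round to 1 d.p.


Convert cant: e = 167.3 mm = 0.1673 m
V_ms = sqrt(0.1673 * 9.81 * 3906 / 1.435)
V_ms = sqrt(4467.301727) = 66.8379 m/s
V = 66.8379 * 3.6 = 240.6 km/h

240.6


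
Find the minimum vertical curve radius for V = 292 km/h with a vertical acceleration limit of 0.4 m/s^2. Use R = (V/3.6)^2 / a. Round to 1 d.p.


Convert speed: V = 292 / 3.6 = 81.1111 m/s
V^2 = 6579.0123 m^2/s^2
R_v = 6579.0123 / 0.4
R_v = 16447.5 m

16447.5


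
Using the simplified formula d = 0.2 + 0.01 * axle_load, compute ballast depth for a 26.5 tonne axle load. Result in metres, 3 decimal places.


d = 0.2 + 0.01 * 26.5
d = 0.2 + 0.265
d = 0.465 m

0.465


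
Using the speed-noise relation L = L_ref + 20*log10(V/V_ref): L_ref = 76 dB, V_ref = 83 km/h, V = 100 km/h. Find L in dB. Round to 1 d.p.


V/V_ref = 100 / 83 = 1.204819
log10(1.204819) = 0.080922
20 * 0.080922 = 1.6184
L = 76 + 1.6184 = 77.6 dB

77.6


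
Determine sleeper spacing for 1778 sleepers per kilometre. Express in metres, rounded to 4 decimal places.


Spacing = 1000 m / number of sleepers
Spacing = 1000 / 1778
Spacing = 0.5624 m

0.5624


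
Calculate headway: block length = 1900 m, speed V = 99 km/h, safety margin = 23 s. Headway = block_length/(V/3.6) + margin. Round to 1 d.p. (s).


V = 99 / 3.6 = 27.5 m/s
Block traversal time = 1900 / 27.5 = 69.0909 s
Headway = 69.0909 + 23
Headway = 92.1 s

92.1


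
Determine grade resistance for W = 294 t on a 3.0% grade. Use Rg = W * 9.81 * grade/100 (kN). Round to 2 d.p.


Rg = W * 9.81 * grade / 100
Rg = 294 * 9.81 * 3.0 / 100
Rg = 2884.14 * 0.03
Rg = 86.52 kN

86.52


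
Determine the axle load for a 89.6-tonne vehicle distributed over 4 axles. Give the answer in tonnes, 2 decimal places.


Load per axle = total weight / number of axles
Load = 89.6 / 4
Load = 22.40 tonnes

22.40


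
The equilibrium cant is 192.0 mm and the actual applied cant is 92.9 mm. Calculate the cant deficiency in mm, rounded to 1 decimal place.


Cant deficiency = equilibrium cant - actual cant
CD = 192.0 - 92.9
CD = 99.1 mm

99.1


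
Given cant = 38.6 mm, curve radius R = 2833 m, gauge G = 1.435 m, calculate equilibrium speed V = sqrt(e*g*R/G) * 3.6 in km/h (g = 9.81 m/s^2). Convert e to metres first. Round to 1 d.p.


Convert cant: e = 38.6 mm = 0.0386 m
V_ms = sqrt(0.0386 * 9.81 * 2833 / 1.435)
V_ms = sqrt(747.568486) = 27.3417 m/s
V = 27.3417 * 3.6 = 98.4 km/h

98.4


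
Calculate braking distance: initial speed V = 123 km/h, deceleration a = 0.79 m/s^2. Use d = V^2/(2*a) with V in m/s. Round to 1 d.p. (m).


Convert speed: V = 123 / 3.6 = 34.1667 m/s
V^2 = 1167.3611
d = 1167.3611 / (2 * 0.79)
d = 1167.3611 / 1.58
d = 738.8 m

738.8


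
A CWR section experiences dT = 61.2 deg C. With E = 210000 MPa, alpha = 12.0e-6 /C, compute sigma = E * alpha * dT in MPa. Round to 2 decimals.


sigma = E * alpha * dT
sigma = 210000 * 12.0e-6 * 61.2
sigma = 2.52 * 61.2
sigma = 154.22 MPa

154.22


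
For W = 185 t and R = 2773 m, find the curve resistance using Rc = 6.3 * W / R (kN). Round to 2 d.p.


Rc = 6.3 * W / R
Rc = 6.3 * 185 / 2773
Rc = 1165.5 / 2773
Rc = 0.42 kN

0.42


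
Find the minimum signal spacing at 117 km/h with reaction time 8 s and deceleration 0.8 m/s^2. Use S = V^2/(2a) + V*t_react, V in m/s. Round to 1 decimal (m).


V = 117 / 3.6 = 32.5 m/s
Braking distance = 32.5^2 / (2*0.8) = 660.1562 m
Sighting distance = 32.5 * 8 = 260.0 m
S = 660.1562 + 260.0 = 920.2 m

920.2


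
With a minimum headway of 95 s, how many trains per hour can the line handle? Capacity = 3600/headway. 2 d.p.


Capacity = 3600 / headway
Capacity = 3600 / 95
Capacity = 37.89 trains/hour

37.89


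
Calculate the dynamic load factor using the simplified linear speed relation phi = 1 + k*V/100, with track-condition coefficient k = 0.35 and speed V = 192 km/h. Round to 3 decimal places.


phi = 1 + k * V / 100
phi = 1 + 0.35 * 192 / 100
phi = 1 + 0.672
phi = 1.672

1.672


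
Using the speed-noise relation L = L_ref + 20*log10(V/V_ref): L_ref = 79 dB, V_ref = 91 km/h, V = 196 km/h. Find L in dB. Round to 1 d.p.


V/V_ref = 196 / 91 = 2.153846
log10(2.153846) = 0.333215
20 * 0.333215 = 6.6643
L = 79 + 6.6643 = 85.7 dB

85.7


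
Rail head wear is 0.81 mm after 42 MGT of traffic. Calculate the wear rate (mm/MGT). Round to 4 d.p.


Wear rate = total wear / cumulative tonnage
Rate = 0.81 / 42
Rate = 0.0193 mm/MGT

0.0193


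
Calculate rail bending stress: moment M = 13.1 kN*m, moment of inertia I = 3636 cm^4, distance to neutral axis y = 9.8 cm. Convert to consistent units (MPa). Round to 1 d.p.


Convert units:
M = 13.1 kN*m = 13100000 N*mm
y = 9.8 cm = 98 mm
I = 3636 cm^4 = 36360000 mm^4
sigma = 13100000 * 98 / 36360000
sigma = 35.3 MPa

35.3


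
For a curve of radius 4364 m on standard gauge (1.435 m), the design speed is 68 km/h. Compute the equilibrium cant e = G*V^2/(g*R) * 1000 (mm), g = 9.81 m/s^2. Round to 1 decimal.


Convert speed: V = 68 / 3.6 = 18.8889 m/s
Apply formula: e = 1.435 * 18.8889^2 / (9.81 * 4364)
e = 1.435 * 356.7901 / 42810.84
e = 0.011959 m = 12.0 mm

12.0


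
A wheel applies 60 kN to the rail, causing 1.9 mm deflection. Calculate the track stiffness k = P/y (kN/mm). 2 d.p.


Track stiffness k = P / y
k = 60 / 1.9
k = 31.58 kN/mm

31.58


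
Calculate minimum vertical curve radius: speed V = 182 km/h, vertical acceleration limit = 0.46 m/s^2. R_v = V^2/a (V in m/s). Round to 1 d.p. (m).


Convert speed: V = 182 / 3.6 = 50.5556 m/s
V^2 = 2555.8642 m^2/s^2
R_v = 2555.8642 / 0.46
R_v = 5556.2 m

5556.2


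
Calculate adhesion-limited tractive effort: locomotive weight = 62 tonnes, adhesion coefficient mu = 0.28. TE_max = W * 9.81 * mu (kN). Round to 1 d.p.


TE_max = W * g * mu
TE_max = 62 * 9.81 * 0.28
TE_max = 608.22 * 0.28
TE_max = 170.3 kN

170.3


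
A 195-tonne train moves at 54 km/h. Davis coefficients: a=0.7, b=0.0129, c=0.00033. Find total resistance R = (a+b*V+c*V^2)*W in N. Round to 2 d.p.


b*V = 0.0129 * 54 = 0.6966
c*V^2 = 0.00033 * 2916 = 0.96228
R_per_t = 0.7 + 0.6966 + 0.96228 = 2.35888 N/t
R_total = 2.35888 * 195 = 459.98 N

459.98


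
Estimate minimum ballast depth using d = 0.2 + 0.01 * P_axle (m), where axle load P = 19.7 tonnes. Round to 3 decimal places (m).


d = 0.2 + 0.01 * 19.7
d = 0.2 + 0.197
d = 0.397 m

0.397


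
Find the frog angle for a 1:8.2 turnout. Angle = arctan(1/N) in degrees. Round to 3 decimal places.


1/N = 1/8.2 = 0.121951
angle = arctan(0.121951) = 0.121352 rad
angle = 0.121352 * 180/pi = 6.953 degrees

6.953


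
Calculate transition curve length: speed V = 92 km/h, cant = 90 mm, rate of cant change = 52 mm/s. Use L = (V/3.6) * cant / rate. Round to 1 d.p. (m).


Convert speed: V = 92 / 3.6 = 25.5556 m/s
L = 25.5556 * 90 / 52
L = 2300.0 / 52
L = 44.2 m

44.2


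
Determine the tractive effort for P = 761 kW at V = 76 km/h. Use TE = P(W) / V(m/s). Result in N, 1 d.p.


Convert: P = 761 kW = 761000 W
V = 76 / 3.6 = 21.1111 m/s
TE = 761000 / 21.1111
TE = 36047.4 N

36047.4


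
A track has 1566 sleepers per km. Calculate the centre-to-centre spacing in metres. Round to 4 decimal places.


Spacing = 1000 m / number of sleepers
Spacing = 1000 / 1566
Spacing = 0.6386 m

0.6386


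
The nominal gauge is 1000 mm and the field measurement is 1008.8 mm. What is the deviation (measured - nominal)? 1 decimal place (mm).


Deviation = measured - nominal
Deviation = 1008.8 - 1000
Deviation = 8.8 mm

8.8


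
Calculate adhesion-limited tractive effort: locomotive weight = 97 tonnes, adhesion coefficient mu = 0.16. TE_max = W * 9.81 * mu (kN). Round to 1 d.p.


TE_max = W * g * mu
TE_max = 97 * 9.81 * 0.16
TE_max = 951.57 * 0.16
TE_max = 152.3 kN

152.3


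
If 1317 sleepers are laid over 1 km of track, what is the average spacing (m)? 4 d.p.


Spacing = 1000 m / number of sleepers
Spacing = 1000 / 1317
Spacing = 0.7593 m

0.7593


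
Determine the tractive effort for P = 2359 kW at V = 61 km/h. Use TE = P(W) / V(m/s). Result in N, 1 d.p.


Convert: P = 2359 kW = 2359000 W
V = 61 / 3.6 = 16.9444 m/s
TE = 2359000 / 16.9444
TE = 139219.7 N

139219.7


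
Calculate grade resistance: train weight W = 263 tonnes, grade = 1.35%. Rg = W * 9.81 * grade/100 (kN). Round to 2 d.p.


Rg = W * 9.81 * grade / 100
Rg = 263 * 9.81 * 1.35 / 100
Rg = 2580.03 * 0.0135
Rg = 34.83 kN

34.83


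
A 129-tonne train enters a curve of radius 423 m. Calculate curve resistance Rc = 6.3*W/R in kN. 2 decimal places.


Rc = 6.3 * W / R
Rc = 6.3 * 129 / 423
Rc = 812.7 / 423
Rc = 1.92 kN

1.92


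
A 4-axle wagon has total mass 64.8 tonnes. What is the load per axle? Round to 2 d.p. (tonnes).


Load per axle = total weight / number of axles
Load = 64.8 / 4
Load = 16.20 tonnes

16.20


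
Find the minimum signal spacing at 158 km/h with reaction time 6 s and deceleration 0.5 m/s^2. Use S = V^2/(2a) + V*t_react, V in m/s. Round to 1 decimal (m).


V = 158 / 3.6 = 43.8889 m/s
Braking distance = 43.8889^2 / (2*0.5) = 1926.2346 m
Sighting distance = 43.8889 * 6 = 263.3333 m
S = 1926.2346 + 263.3333 = 2189.6 m

2189.6


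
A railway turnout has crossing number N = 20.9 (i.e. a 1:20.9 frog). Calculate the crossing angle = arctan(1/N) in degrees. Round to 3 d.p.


1/N = 1/20.9 = 0.047847
angle = arctan(0.047847) = 0.04781 rad
angle = 0.04781 * 180/pi = 2.739 degrees

2.739


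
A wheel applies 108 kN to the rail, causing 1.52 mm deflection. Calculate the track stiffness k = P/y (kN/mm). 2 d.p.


Track stiffness k = P / y
k = 108 / 1.52
k = 71.05 kN/mm

71.05


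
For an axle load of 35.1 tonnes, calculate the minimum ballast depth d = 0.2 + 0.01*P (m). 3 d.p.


d = 0.2 + 0.01 * 35.1
d = 0.2 + 0.351
d = 0.551 m

0.551


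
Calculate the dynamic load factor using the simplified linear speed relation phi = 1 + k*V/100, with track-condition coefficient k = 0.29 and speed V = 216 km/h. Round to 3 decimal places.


phi = 1 + k * V / 100
phi = 1 + 0.29 * 216 / 100
phi = 1 + 0.6264
phi = 1.626

1.626


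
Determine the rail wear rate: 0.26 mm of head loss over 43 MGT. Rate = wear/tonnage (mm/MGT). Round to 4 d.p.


Wear rate = total wear / cumulative tonnage
Rate = 0.26 / 43
Rate = 0.0060 mm/MGT

0.0060


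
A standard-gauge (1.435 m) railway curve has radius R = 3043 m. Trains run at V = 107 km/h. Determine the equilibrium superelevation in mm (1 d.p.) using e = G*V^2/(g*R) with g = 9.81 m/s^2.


Convert speed: V = 107 / 3.6 = 29.7222 m/s
Apply formula: e = 1.435 * 29.7222^2 / (9.81 * 3043)
e = 1.435 * 883.4105 / 29851.83
e = 0.042466 m = 42.5 mm

42.5


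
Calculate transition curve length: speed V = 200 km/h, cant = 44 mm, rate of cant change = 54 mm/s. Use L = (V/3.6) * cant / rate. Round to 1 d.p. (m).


Convert speed: V = 200 / 3.6 = 55.5556 m/s
L = 55.5556 * 44 / 54
L = 2444.4444 / 54
L = 45.3 m

45.3


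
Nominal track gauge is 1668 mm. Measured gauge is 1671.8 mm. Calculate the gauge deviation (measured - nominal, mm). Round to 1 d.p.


Deviation = measured - nominal
Deviation = 1671.8 - 1668
Deviation = 3.8 mm

3.8


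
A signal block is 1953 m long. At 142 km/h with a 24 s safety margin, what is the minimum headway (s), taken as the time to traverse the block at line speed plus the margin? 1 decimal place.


V = 142 / 3.6 = 39.4444 m/s
Block traversal time = 1953 / 39.4444 = 49.5127 s
Headway = 49.5127 + 24
Headway = 73.5 s

73.5


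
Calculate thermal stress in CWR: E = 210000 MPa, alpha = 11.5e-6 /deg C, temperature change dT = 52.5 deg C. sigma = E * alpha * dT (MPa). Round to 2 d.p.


sigma = E * alpha * dT
sigma = 210000 * 11.5e-6 * 52.5
sigma = 2.415 * 52.5
sigma = 126.79 MPa

126.79


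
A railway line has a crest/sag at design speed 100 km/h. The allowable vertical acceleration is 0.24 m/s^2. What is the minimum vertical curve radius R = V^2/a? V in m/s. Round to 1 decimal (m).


Convert speed: V = 100 / 3.6 = 27.7778 m/s
V^2 = 771.6049 m^2/s^2
R_v = 771.6049 / 0.24
R_v = 3215.0 m

3215.0


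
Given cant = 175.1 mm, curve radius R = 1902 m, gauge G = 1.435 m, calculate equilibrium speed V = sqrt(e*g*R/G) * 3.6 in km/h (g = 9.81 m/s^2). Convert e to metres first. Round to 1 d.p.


Convert cant: e = 175.1 mm = 0.1751 m
V_ms = sqrt(0.1751 * 9.81 * 1902 / 1.435)
V_ms = sqrt(2276.741716) = 47.7152 m/s
V = 47.7152 * 3.6 = 171.8 km/h

171.8


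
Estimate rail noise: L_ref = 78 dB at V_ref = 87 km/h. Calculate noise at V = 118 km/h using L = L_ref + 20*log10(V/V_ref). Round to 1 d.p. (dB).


V/V_ref = 118 / 87 = 1.356322
log10(1.356322) = 0.132363
20 * 0.132363 = 2.6473
L = 78 + 2.6473 = 80.6 dB

80.6


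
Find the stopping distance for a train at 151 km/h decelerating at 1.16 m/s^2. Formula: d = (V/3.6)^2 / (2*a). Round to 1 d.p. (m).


Convert speed: V = 151 / 3.6 = 41.9444 m/s
V^2 = 1759.3364
d = 1759.3364 / (2 * 1.16)
d = 1759.3364 / 2.32
d = 758.3 m

758.3


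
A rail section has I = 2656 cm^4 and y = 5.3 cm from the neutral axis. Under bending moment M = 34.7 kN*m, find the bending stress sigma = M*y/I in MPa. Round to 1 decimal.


Convert units:
M = 34.7 kN*m = 34700000 N*mm
y = 5.3 cm = 53 mm
I = 2656 cm^4 = 26560000 mm^4
sigma = 34700000 * 53 / 26560000
sigma = 69.2 MPa

69.2


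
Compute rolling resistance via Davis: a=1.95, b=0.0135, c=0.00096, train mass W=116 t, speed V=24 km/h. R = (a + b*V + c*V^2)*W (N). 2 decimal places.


b*V = 0.0135 * 24 = 0.324
c*V^2 = 0.00096 * 576 = 0.55296
R_per_t = 1.95 + 0.324 + 0.55296 = 2.82696 N/t
R_total = 2.82696 * 116 = 327.93 N

327.93


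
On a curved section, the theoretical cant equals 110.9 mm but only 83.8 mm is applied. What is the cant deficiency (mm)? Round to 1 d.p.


Cant deficiency = equilibrium cant - actual cant
CD = 110.9 - 83.8
CD = 27.1 mm

27.1


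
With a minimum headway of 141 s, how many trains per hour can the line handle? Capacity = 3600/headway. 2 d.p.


Capacity = 3600 / headway
Capacity = 3600 / 141
Capacity = 25.53 trains/hour

25.53


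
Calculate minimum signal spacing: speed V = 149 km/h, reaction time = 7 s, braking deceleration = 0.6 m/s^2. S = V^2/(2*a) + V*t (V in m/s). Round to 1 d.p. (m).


V = 149 / 3.6 = 41.3889 m/s
Braking distance = 41.3889^2 / (2*0.6) = 1427.5334 m
Sighting distance = 41.3889 * 7 = 289.7222 m
S = 1427.5334 + 289.7222 = 1717.3 m

1717.3


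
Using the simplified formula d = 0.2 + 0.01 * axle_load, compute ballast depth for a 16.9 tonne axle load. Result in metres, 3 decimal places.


d = 0.2 + 0.01 * 16.9
d = 0.2 + 0.169
d = 0.369 m

0.369


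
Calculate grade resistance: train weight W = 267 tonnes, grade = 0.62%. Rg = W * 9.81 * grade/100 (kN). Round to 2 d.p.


Rg = W * 9.81 * grade / 100
Rg = 267 * 9.81 * 0.62 / 100
Rg = 2619.27 * 0.0062
Rg = 16.24 kN

16.24


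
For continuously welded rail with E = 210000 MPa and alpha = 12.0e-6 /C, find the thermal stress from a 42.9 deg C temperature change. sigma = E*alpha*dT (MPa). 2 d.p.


sigma = E * alpha * dT
sigma = 210000 * 12.0e-6 * 42.9
sigma = 2.52 * 42.9
sigma = 108.11 MPa

108.11


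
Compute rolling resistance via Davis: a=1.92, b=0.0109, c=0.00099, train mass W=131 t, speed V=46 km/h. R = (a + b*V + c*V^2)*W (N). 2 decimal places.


b*V = 0.0109 * 46 = 0.5014
c*V^2 = 0.00099 * 2116 = 2.09484
R_per_t = 1.92 + 0.5014 + 2.09484 = 4.51624 N/t
R_total = 4.51624 * 131 = 591.63 N

591.63


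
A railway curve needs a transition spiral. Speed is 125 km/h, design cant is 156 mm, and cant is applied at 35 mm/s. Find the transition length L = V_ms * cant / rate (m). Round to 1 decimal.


Convert speed: V = 125 / 3.6 = 34.7222 m/s
L = 34.7222 * 156 / 35
L = 5416.6667 / 35
L = 154.8 m

154.8


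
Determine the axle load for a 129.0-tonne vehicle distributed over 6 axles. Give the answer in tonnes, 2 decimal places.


Load per axle = total weight / number of axles
Load = 129.0 / 6
Load = 21.50 tonnes

21.50


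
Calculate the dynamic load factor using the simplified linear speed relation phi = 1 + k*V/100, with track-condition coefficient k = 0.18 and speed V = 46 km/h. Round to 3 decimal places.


phi = 1 + k * V / 100
phi = 1 + 0.18 * 46 / 100
phi = 1 + 0.0828
phi = 1.083

1.083


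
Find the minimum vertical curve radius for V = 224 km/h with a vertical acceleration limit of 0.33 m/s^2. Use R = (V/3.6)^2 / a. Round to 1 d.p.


Convert speed: V = 224 / 3.6 = 62.2222 m/s
V^2 = 3871.6049 m^2/s^2
R_v = 3871.6049 / 0.33
R_v = 11732.1 m

11732.1


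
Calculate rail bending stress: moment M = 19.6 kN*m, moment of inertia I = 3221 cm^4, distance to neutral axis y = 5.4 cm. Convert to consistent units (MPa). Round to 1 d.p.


Convert units:
M = 19.6 kN*m = 19600000 N*mm
y = 5.4 cm = 54 mm
I = 3221 cm^4 = 32210000 mm^4
sigma = 19600000 * 54 / 32210000
sigma = 32.9 MPa

32.9


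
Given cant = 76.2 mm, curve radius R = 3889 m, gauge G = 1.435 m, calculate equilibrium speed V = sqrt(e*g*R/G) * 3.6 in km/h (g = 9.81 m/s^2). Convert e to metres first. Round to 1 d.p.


Convert cant: e = 76.2 mm = 0.0762 m
V_ms = sqrt(0.0762 * 9.81 * 3889 / 1.435)
V_ms = sqrt(2025.862758) = 45.0096 m/s
V = 45.0096 * 3.6 = 162.0 km/h

162.0


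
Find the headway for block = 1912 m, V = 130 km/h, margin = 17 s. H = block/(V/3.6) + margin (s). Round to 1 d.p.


V = 130 / 3.6 = 36.1111 m/s
Block traversal time = 1912 / 36.1111 = 52.9477 s
Headway = 52.9477 + 17
Headway = 69.9 s

69.9


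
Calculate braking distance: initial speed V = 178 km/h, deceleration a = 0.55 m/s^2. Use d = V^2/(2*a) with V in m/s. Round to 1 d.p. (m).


Convert speed: V = 178 / 3.6 = 49.4444 m/s
V^2 = 2444.7531
d = 2444.7531 / (2 * 0.55)
d = 2444.7531 / 1.1
d = 2222.5 m

2222.5


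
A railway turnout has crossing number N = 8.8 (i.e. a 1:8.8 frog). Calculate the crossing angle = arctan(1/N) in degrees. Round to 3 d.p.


1/N = 1/8.8 = 0.113636
angle = arctan(0.113636) = 0.113151 rad
angle = 0.113151 * 180/pi = 6.483 degrees

6.483


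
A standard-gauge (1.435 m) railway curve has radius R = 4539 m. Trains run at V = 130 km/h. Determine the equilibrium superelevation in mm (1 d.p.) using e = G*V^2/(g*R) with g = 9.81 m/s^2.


Convert speed: V = 130 / 3.6 = 36.1111 m/s
Apply formula: e = 1.435 * 36.1111^2 / (9.81 * 4539)
e = 1.435 * 1304.0123 / 44527.59
e = 0.042025 m = 42.0 mm

42.0


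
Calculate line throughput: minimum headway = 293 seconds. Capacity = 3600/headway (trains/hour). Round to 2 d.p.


Capacity = 3600 / headway
Capacity = 3600 / 293
Capacity = 12.29 trains/hour

12.29


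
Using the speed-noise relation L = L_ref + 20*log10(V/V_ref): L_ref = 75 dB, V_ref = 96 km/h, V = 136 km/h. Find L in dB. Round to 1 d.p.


V/V_ref = 136 / 96 = 1.416667
log10(1.416667) = 0.151268
20 * 0.151268 = 3.0254
L = 75 + 3.0254 = 78.0 dB

78.0


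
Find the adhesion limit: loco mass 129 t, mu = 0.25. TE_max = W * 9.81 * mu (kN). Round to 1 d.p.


TE_max = W * g * mu
TE_max = 129 * 9.81 * 0.25
TE_max = 1265.49 * 0.25
TE_max = 316.4 kN

316.4


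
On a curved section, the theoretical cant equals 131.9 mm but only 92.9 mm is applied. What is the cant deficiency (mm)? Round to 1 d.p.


Cant deficiency = equilibrium cant - actual cant
CD = 131.9 - 92.9
CD = 39.0 mm

39.0


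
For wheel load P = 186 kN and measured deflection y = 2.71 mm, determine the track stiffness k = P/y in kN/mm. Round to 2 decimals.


Track stiffness k = P / y
k = 186 / 2.71
k = 68.63 kN/mm

68.63


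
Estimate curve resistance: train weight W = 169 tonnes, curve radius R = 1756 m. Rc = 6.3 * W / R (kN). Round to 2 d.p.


Rc = 6.3 * W / R
Rc = 6.3 * 169 / 1756
Rc = 1064.7 / 1756
Rc = 0.61 kN

0.61


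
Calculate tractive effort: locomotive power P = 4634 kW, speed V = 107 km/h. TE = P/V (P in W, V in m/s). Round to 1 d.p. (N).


Convert: P = 4634 kW = 4634000 W
V = 107 / 3.6 = 29.7222 m/s
TE = 4634000 / 29.7222
TE = 155910.3 N

155910.3


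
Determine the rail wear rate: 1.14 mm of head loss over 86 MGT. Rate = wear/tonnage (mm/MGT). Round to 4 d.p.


Wear rate = total wear / cumulative tonnage
Rate = 1.14 / 86
Rate = 0.0133 mm/MGT

0.0133


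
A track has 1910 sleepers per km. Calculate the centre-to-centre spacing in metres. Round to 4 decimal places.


Spacing = 1000 m / number of sleepers
Spacing = 1000 / 1910
Spacing = 0.5236 m

0.5236


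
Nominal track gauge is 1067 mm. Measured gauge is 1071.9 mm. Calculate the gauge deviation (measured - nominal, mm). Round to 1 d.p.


Deviation = measured - nominal
Deviation = 1071.9 - 1067
Deviation = 4.9 mm

4.9


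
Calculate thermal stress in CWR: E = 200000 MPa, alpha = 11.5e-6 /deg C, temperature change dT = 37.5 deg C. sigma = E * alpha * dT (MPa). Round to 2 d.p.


sigma = E * alpha * dT
sigma = 200000 * 11.5e-6 * 37.5
sigma = 2.3 * 37.5
sigma = 86.25 MPa

86.25


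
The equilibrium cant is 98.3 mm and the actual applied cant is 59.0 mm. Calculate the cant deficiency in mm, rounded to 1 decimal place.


Cant deficiency = equilibrium cant - actual cant
CD = 98.3 - 59.0
CD = 39.3 mm

39.3


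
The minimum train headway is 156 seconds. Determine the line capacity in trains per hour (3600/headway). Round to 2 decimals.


Capacity = 3600 / headway
Capacity = 3600 / 156
Capacity = 23.08 trains/hour

23.08


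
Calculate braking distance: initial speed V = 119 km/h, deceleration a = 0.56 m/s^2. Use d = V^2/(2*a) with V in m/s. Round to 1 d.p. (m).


Convert speed: V = 119 / 3.6 = 33.0556 m/s
V^2 = 1092.6698
d = 1092.6698 / (2 * 0.56)
d = 1092.6698 / 1.12
d = 975.6 m

975.6


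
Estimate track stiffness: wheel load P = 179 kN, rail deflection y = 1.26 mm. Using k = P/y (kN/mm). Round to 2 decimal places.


Track stiffness k = P / y
k = 179 / 1.26
k = 142.06 kN/mm

142.06


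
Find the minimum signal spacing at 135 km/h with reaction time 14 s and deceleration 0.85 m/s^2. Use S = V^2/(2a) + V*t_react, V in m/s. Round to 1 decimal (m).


V = 135 / 3.6 = 37.5 m/s
Braking distance = 37.5^2 / (2*0.85) = 827.2059 m
Sighting distance = 37.5 * 14 = 525.0 m
S = 827.2059 + 525.0 = 1352.2 m

1352.2


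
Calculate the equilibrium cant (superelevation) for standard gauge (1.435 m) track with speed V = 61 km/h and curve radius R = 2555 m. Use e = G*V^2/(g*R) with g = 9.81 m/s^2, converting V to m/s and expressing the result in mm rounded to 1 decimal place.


Convert speed: V = 61 / 3.6 = 16.9444 m/s
Apply formula: e = 1.435 * 16.9444^2 / (9.81 * 2555)
e = 1.435 * 287.1142 / 25064.55
e = 0.016438 m = 16.4 mm

16.4


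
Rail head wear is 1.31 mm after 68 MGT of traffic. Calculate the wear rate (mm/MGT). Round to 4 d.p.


Wear rate = total wear / cumulative tonnage
Rate = 1.31 / 68
Rate = 0.0193 mm/MGT

0.0193


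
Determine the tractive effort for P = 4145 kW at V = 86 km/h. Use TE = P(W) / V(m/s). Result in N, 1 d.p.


Convert: P = 4145 kW = 4145000 W
V = 86 / 3.6 = 23.8889 m/s
TE = 4145000 / 23.8889
TE = 173511.6 N

173511.6


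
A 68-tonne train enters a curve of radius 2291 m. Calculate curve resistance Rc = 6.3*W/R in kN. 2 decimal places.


Rc = 6.3 * W / R
Rc = 6.3 * 68 / 2291
Rc = 428.4 / 2291
Rc = 0.19 kN

0.19


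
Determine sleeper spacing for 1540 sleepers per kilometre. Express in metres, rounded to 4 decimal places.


Spacing = 1000 m / number of sleepers
Spacing = 1000 / 1540
Spacing = 0.6494 m

0.6494


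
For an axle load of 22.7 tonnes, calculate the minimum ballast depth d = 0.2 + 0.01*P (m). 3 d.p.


d = 0.2 + 0.01 * 22.7
d = 0.2 + 0.227
d = 0.427 m

0.427


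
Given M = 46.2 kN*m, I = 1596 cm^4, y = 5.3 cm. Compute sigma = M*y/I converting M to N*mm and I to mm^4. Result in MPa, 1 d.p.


Convert units:
M = 46.2 kN*m = 46200000 N*mm
y = 5.3 cm = 53 mm
I = 1596 cm^4 = 15960000 mm^4
sigma = 46200000 * 53 / 15960000
sigma = 153.4 MPa

153.4


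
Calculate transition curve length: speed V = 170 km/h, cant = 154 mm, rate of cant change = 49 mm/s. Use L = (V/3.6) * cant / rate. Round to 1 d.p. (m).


Convert speed: V = 170 / 3.6 = 47.2222 m/s
L = 47.2222 * 154 / 49
L = 7272.2222 / 49
L = 148.4 m

148.4


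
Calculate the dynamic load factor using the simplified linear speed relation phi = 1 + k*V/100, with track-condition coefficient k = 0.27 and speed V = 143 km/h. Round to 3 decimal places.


phi = 1 + k * V / 100
phi = 1 + 0.27 * 143 / 100
phi = 1 + 0.3861
phi = 1.386

1.386


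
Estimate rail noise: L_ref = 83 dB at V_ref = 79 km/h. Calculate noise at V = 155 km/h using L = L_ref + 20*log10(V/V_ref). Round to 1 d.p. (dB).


V/V_ref = 155 / 79 = 1.962025
log10(1.962025) = 0.292705
20 * 0.292705 = 5.8541
L = 83 + 5.8541 = 88.9 dB

88.9


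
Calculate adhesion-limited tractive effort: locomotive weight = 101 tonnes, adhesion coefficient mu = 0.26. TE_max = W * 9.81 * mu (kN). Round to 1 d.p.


TE_max = W * g * mu
TE_max = 101 * 9.81 * 0.26
TE_max = 990.81 * 0.26
TE_max = 257.6 kN

257.6


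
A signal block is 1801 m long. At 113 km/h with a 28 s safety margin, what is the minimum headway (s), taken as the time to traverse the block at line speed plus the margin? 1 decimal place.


V = 113 / 3.6 = 31.3889 m/s
Block traversal time = 1801 / 31.3889 = 57.377 s
Headway = 57.377 + 28
Headway = 85.4 s

85.4


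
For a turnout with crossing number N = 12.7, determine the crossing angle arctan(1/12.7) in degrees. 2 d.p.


1/N = 1/12.7 = 0.07874
angle = arctan(0.07874) = 0.078578 rad
angle = 0.078578 * 180/pi = 4.50 degrees

4.50


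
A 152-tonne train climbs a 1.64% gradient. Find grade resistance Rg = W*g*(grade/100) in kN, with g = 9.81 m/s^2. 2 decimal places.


Rg = W * 9.81 * grade / 100
Rg = 152 * 9.81 * 1.64 / 100
Rg = 1491.12 * 0.0164
Rg = 24.45 kN

24.45


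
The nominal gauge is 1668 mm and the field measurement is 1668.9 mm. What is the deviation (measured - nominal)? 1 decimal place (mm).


Deviation = measured - nominal
Deviation = 1668.9 - 1668
Deviation = 0.9 mm

0.9


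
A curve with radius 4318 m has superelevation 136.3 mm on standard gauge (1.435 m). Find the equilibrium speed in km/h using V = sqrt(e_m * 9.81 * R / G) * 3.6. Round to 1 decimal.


Convert cant: e = 136.3 mm = 0.1363 m
V_ms = sqrt(0.1363 * 9.81 * 4318 / 1.435)
V_ms = sqrt(4023.422128) = 63.4305 m/s
V = 63.4305 * 3.6 = 228.3 km/h

228.3


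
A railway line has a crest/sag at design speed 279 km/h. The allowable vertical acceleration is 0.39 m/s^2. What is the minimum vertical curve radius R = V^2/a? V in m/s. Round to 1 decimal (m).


Convert speed: V = 279 / 3.6 = 77.5 m/s
V^2 = 6006.25 m^2/s^2
R_v = 6006.25 / 0.39
R_v = 15400.6 m

15400.6


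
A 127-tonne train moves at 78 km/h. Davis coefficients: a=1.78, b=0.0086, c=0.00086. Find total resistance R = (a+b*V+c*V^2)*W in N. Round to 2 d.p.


b*V = 0.0086 * 78 = 0.6708
c*V^2 = 0.00086 * 6084 = 5.23224
R_per_t = 1.78 + 0.6708 + 5.23224 = 7.68304 N/t
R_total = 7.68304 * 127 = 975.75 N

975.75


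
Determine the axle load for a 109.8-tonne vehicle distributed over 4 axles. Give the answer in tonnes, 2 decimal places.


Load per axle = total weight / number of axles
Load = 109.8 / 4
Load = 27.45 tonnes

27.45


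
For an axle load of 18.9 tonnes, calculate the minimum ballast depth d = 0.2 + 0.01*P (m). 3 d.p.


d = 0.2 + 0.01 * 18.9
d = 0.2 + 0.189
d = 0.389 m

0.389


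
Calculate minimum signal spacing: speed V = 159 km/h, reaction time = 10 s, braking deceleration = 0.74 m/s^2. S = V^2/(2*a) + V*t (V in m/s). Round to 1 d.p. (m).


V = 159 / 3.6 = 44.1667 m/s
Braking distance = 44.1667^2 / (2*0.74) = 1318.0368 m
Sighting distance = 44.1667 * 10 = 441.6667 m
S = 1318.0368 + 441.6667 = 1759.7 m

1759.7


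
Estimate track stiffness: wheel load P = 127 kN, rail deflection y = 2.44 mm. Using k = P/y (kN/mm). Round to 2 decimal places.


Track stiffness k = P / y
k = 127 / 2.44
k = 52.05 kN/mm

52.05


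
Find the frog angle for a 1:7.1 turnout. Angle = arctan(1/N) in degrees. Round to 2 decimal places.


1/N = 1/7.1 = 0.140845
angle = arctan(0.140845) = 0.139925 rad
angle = 0.139925 * 180/pi = 8.02 degrees

8.02


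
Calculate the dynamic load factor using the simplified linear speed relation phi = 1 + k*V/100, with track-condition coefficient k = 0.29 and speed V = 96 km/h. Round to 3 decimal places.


phi = 1 + k * V / 100
phi = 1 + 0.29 * 96 / 100
phi = 1 + 0.2784
phi = 1.278

1.278


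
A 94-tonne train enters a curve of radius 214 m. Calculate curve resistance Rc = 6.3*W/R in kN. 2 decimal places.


Rc = 6.3 * W / R
Rc = 6.3 * 94 / 214
Rc = 592.2 / 214
Rc = 2.77 kN

2.77


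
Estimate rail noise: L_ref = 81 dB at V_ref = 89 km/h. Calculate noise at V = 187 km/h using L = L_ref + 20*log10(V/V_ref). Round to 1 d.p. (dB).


V/V_ref = 187 / 89 = 2.101124
log10(2.101124) = 0.322452
20 * 0.322452 = 6.449
L = 81 + 6.449 = 87.4 dB

87.4


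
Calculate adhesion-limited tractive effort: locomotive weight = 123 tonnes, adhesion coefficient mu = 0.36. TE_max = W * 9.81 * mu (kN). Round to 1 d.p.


TE_max = W * g * mu
TE_max = 123 * 9.81 * 0.36
TE_max = 1206.63 * 0.36
TE_max = 434.4 kN

434.4


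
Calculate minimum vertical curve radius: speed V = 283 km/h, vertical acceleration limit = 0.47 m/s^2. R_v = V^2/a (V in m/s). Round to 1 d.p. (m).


Convert speed: V = 283 / 3.6 = 78.6111 m/s
V^2 = 6179.7068 m^2/s^2
R_v = 6179.7068 / 0.47
R_v = 13148.3 m

13148.3


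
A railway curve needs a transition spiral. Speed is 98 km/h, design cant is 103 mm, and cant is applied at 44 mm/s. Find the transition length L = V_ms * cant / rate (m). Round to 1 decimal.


Convert speed: V = 98 / 3.6 = 27.2222 m/s
L = 27.2222 * 103 / 44
L = 2803.8889 / 44
L = 63.7 m

63.7


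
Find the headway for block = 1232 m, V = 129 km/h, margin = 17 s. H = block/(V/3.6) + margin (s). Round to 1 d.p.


V = 129 / 3.6 = 35.8333 m/s
Block traversal time = 1232 / 35.8333 = 34.3814 s
Headway = 34.3814 + 17
Headway = 51.4 s

51.4


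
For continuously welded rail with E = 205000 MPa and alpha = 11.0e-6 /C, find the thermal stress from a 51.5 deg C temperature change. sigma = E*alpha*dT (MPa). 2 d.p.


sigma = E * alpha * dT
sigma = 205000 * 11.0e-6 * 51.5
sigma = 2.255 * 51.5
sigma = 116.13 MPa

116.13
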